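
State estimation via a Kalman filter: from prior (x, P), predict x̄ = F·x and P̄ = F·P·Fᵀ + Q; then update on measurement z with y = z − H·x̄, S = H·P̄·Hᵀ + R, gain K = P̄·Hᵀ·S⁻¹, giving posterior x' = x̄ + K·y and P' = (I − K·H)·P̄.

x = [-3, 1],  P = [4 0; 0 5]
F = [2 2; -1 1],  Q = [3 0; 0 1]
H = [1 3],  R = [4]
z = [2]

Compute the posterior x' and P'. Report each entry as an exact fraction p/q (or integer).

x' = [-170/29, 388/145]
P' = [726/29 -230/29; -230/29 426/145]

x̄ = F·x = [-4, 4]
P̄ = F·P·Fᵀ + Q = [39 2; 2 10]
y = z − H·x̄ = [-6]
S = H·P̄·Hᵀ + R = [145]
K = P̄·Hᵀ·S⁻¹ = [9/29; 32/145]
x' = x̄ + K·y = [-170/29, 388/145]
P' = (I − K·H)·P̄ = [726/29 -230/29; -230/29 426/145]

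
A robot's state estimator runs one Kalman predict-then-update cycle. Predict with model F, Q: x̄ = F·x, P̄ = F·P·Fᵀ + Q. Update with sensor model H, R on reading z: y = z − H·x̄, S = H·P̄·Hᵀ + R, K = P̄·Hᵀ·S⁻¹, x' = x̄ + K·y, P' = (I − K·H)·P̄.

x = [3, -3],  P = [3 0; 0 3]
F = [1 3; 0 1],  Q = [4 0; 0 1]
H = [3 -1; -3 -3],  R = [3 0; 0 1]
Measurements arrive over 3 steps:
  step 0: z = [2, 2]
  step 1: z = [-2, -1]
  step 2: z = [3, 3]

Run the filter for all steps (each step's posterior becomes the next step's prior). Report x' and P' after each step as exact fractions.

step 0: x' = [3270/9691, -9917/9691], P' = [1642/9691 -1293/9691; -1293/9691 1992/9691]
step 1: x' = [-3223422/10855813, 5702027/10855813], P' = [1795580/10855813 -1394967/10855813; -1394967/10855813 2148573/10855813]
step 2: x' = [3393748515/12015580339, -14000121159/12015580339], P' = [1987343529/12015580339 -1543806288/12015580339; -1543806288/12015580339 2377450974/12015580339]

step 0: x̄ = F·x = [-6, -3]
step 0: P̄ = F·P·Fᵀ + Q = [34 9; 9 4]
step 0: y = z − H·x̄ = [17, -25]
step 0: S = H·P̄·Hᵀ + R = [259 -348; -348 505]
step 0: K = P̄·Hᵀ·S⁻¹ = [2073/9691 -1047/9691; -1957/9691 -2097/9691]
step 0: x' = x̄ + K·y = [3270/9691, -9917/9691]
step 0: P' = (I − K·H)·P̄ = [1642/9691 -1293/9691; -1293/9691 1992/9691]
step 1: x̄ = F·x = [-26481/9691, -9917/9691]
step 1: P̄ = F·P·Fᵀ + Q = [50576/9691 4683/9691; 4683/9691 11683/9691]
step 1: y = z − H·x̄ = [50144/9691, -118885/9691]
step 1: S = H·P̄·Hᵀ + R = [467842/9691 -448233/9691; -448233/9691 654316/9691]
step 1: K = P̄·Hᵀ·S⁻¹ = [2260569/10855813 -1201839/10855813; -2111158/10855813 -2260818/10855813]
step 1: x' = x̄ + K·y = [-3223422/10855813, 5702027/10855813]
step 1: P' = (I − K·H)·P̄ = [1795580/10855813 -1394967/10855813; -1394967/10855813 2148573/10855813]
step 2: x̄ = F·x = [13882659/10855813, 5702027/10855813]
step 2: P̄ = F·P·Fᵀ + Q = [56186187/10855813 5050752/10855813; 5050752/10855813 13004386/10855813]
step 2: y = z − H·x̄ = [-3378511/10855813, 91321497/10855813]
step 2: S = H·P̄·Hᵀ + R = [520942996/10855813 -496967037/10855813; -496967037/10855813 724484506/10855813]
step 2: K = P̄·Hᵀ·S⁻¹ = [2501945625/12015580339 -190087389/1716511477; -2336289946/12015580339 -357276294/1716511477]
step 2: x' = x̄ + K·y = [3393748515/12015580339, -14000121159/12015580339]
step 2: P' = (I − K·H)·P̄ = [1987343529/12015580339 -1543806288/12015580339; -1543806288/12015580339 2377450974/12015580339]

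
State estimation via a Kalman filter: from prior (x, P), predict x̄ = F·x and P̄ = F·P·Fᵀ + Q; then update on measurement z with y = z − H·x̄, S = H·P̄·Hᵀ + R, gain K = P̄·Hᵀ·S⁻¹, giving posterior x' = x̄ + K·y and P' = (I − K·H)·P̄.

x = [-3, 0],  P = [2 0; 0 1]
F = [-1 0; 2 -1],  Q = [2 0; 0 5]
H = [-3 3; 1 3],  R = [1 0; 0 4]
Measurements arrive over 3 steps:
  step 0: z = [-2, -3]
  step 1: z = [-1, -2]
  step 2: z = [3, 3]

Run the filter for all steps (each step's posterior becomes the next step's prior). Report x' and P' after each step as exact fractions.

step 0: x' = [-399/3403, -2850/3403], P' = [908/3403 652/3403; 652/3403 768/3403]
step 1: x' = [-1131917/7303865, -3616527/7303865], P' = [1931386/7303865 1389066/7303865; 1389066/7303865 1637886/7303865]
step 2: x' = [-236999047/15648073555, 3055912620/3129614711], P' = [4137704624/15648073555 595181432/3129614711; 595181432/3129614711 701804668/3129614711]

step 0: x̄ = F·x = [3, -6]
step 0: P̄ = F·P·Fᵀ + Q = [4 -4; -4 14]
step 0: y = z − H·x̄ = [25, 12]
step 0: S = H·P̄·Hᵀ + R = [235 138; 138 110]
step 0: K = P̄·Hᵀ·S⁻¹ = [-768/3403 716/3403; 348/3403 739/3403]
step 0: x' = x̄ + K·y = [-399/3403, -2850/3403]
step 0: P' = (I − K·H)·P̄ = [908/3403 652/3403; 652/3403 768/3403]
step 1: x̄ = F·x = [399/3403, 2052/3403]
step 1: P̄ = F·P·Fᵀ + Q = [7714/3403 -1164/3403; -1164/3403 18807/3403]
step 1: y = z − H·x̄ = [-8362/3403, -13361/3403]
step 1: S = H·P̄·Hᵀ + R = [263044/3403 153105/3403; 153105/3403 183605/3403]
step 1: K = P̄·Hᵀ·S⁻¹ = [-325392/1460773 1524646/7303865; 149292/1460773 1575681/7303865]
step 1: x' = x̄ + K·y = [-1131917/7303865, -3616527/7303865]
step 1: P' = (I − K·H)·P̄ = [1931386/7303865 1389066/7303865; 1389066/7303865 1637886/7303865]
step 2: x̄ = F·x = [1131917/7303865, 1352693/7303865]
step 2: P̄ = F·P·Fᵀ + Q = [16539116/7303865 -2473706/7303865; -2473706/7303865 40326491/7303865]
step 2: y = z − H·x̄ = [21249267/7303865, 16721599/7303865]
step 2: S = H·P̄·Hᵀ + R = [563621036/7303865 328163307/7303865; 328163307/7303865 393850759/7303865]
step 2: K = P̄·Hᵀ·S⁻¹ = [-3485392392/15648073555 3266356526/15648073555; 319869708/3129614711 675148859/3129614711]
step 2: x' = x̄ + K·y = [-236999047/15648073555, 3055912620/3129614711]
step 2: P' = (I − K·H)·P̄ = [4137704624/15648073555 595181432/3129614711; 595181432/3129614711 701804668/3129614711]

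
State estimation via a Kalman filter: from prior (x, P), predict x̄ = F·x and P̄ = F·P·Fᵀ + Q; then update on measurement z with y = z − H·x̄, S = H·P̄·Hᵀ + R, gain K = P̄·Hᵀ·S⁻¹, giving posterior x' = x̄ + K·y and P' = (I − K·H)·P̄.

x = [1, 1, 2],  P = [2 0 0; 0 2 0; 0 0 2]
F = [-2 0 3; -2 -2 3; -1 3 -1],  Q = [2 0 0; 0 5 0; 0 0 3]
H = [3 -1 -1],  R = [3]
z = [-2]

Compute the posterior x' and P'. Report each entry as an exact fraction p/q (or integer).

x̄ = F·x = [4, 2, 0]
P̄ = F·P·Fᵀ + Q = [28 26 -2; 26 39 -14; -2 -14 25]
y = z − H·x̄ = [-12]
S = H·P̄·Hᵀ + R = [147]
K = P̄·Hᵀ·S⁻¹ = [20/49; 53/147; -17/147]
x' = x̄ + K·y = [-44/49, -114/49, 68/49]
P' = (I − K·H)·P̄ = [172/49 214/49 242/49; 214/49 2924/147 -1157/147; 242/49 -1157/147 3386/147]

x' = [-44/49, -114/49, 68/49]
P' = [172/49 214/49 242/49; 214/49 2924/147 -1157/147; 242/49 -1157/147 3386/147]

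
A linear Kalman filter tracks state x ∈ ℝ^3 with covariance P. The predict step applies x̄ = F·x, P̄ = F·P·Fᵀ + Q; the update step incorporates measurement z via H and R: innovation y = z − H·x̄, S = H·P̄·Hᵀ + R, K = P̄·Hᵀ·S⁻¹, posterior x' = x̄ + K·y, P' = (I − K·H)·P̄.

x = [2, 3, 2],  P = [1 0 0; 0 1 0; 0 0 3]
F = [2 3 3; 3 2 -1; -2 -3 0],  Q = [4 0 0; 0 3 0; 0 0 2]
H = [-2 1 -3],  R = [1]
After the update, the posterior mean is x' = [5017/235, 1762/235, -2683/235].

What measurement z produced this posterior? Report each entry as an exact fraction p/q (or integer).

x̄ = F·x = [19, 10, -13]
P̄ = F·P·Fᵀ + Q = [44 3 -13; 3 19 -12; -13 -12 15]
S = H·P̄·Hᵀ + R = [235]
K = P̄·Hᵀ·S⁻¹ = [-46/235; 49/235; -31/235]
x' − x̄ = [552/235, -588/235, 372/235] = K·y
y = (KᵀK)⁻¹·Kᵀ·(x' − x̄) = [-12]
z = y + H·x̄ = [-12] + [11] = [-1]

z = [-1]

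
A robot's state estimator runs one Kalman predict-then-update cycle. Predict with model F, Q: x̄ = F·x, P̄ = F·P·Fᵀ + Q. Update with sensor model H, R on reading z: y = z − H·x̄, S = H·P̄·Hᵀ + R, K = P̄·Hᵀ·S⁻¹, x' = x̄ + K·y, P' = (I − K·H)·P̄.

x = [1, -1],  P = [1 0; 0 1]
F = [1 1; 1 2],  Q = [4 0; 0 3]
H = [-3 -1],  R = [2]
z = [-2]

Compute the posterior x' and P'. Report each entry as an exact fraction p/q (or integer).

x' = [63/82, -31/82]
P' = [51/82 -111/82; -111/82 367/82]

x̄ = F·x = [0, -1]
P̄ = F·P·Fᵀ + Q = [6 3; 3 8]
y = z − H·x̄ = [-3]
S = H·P̄·Hᵀ + R = [82]
K = P̄·Hᵀ·S⁻¹ = [-21/82; -17/82]
x' = x̄ + K·y = [63/82, -31/82]
P' = (I − K·H)·P̄ = [51/82 -111/82; -111/82 367/82]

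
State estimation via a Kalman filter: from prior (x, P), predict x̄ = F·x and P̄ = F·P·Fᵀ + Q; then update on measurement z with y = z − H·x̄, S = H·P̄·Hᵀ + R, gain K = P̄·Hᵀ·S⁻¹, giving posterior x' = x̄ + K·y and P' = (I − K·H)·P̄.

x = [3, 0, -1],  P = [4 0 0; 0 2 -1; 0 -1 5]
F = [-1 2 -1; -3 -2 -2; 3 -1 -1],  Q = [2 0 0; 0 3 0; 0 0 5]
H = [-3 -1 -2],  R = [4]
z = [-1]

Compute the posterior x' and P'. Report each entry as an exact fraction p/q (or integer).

x̄ = F·x = [-2, -7, 10]
P̄ = F·P·Fᵀ + Q = [23 16 -10; 16 59 -26; -10 -26 46]
y = z − H·x̄ = [6]
S = H·P̄·Hᵀ + R = [326]
K = P̄·Hᵀ·S⁻¹ = [-65/326; -55/326; -18/163]
x' = x̄ + K·y = [-521/163, -1306/163, 1522/163]
P' = (I − K·H)·P̄ = [3273/326 1641/326 -2800/163; 1641/326 16209/326 -5228/163; -2800/163 -5228/163 6850/163]

x' = [-521/163, -1306/163, 1522/163]
P' = [3273/326 1641/326 -2800/163; 1641/326 16209/326 -5228/163; -2800/163 -5228/163 6850/163]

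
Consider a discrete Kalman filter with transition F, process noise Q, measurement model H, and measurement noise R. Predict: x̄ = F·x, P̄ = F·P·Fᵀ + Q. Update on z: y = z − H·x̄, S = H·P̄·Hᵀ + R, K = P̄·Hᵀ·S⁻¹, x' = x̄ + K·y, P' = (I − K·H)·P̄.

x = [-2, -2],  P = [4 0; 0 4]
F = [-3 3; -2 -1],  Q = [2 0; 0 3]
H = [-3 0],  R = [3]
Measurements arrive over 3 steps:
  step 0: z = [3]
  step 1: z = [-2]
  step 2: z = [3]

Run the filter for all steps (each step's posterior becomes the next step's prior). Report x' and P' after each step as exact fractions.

step 0: x' = [-222/223, 1302/223], P' = [74/223 12/223; 12/223 4697/223]
step 1: x' = [9091/12973, 31509/12973], P' = [43169/129730 -13683/129730; -13683/129730 803071/129730]
step 2: x' = [-11846601/12247736, -27348037/12247736], P' = [4060957/12247736 -1054575/12247736; -1054575/12247736 72259881/12247736]

step 0: x̄ = F·x = [0, 6]
step 0: P̄ = F·P·Fᵀ + Q = [74 12; 12 23]
step 0: y = z − H·x̄ = [3]
step 0: S = H·P̄·Hᵀ + R = [669]
step 0: K = P̄·Hᵀ·S⁻¹ = [-74/223; -12/223]
step 0: x' = x̄ + K·y = [-222/223, 1302/223]
step 0: P' = (I − K·H)·P̄ = [74/223 12/223; 12/223 4697/223]
step 1: x̄ = F·x = [4572/223, -858/223]
step 1: P̄ = F·P·Fᵀ + Q = [43169/223 -13683/223; -13683/223 5710/223]
step 1: y = z − H·x̄ = [13270/223]
step 1: S = H·P̄·Hᵀ + R = [389190/223]
step 1: K = P̄·Hᵀ·S⁻¹ = [-43169/129730; 13683/129730]
step 1: x' = x̄ + K·y = [9091/12973, 31509/12973]
step 1: P' = (I − K·H)·P̄ = [43169/129730 -13683/129730; -13683/129730 803071/129730]
step 2: x̄ = F·x = [67254/12973, -49691/12973]
step 2: P̄ = F·P·Fᵀ + Q = [4060957/64865 -210915/12973; -210915/12973 262041/25946]
step 2: y = z − H·x̄ = [240681/12973]
step 2: S = H·P̄·Hᵀ + R = [36743208/64865]
step 2: K = P̄·Hᵀ·S⁻¹ = [-4060957/12247736; 1054575/12247736]
step 2: x' = x̄ + K·y = [-11846601/12247736, -27348037/12247736]
step 2: P' = (I − K·H)·P̄ = [4060957/12247736 -1054575/12247736; -1054575/12247736 72259881/12247736]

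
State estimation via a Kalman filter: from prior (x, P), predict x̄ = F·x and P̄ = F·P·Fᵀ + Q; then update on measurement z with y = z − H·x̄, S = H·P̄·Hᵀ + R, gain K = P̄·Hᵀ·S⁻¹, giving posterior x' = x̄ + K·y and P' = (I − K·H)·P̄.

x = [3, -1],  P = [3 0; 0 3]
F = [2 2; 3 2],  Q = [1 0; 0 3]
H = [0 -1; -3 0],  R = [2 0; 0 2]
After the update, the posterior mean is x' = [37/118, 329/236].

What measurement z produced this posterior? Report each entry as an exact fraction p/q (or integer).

x̄ = F·x = [4, 7]
P̄ = F·P·Fᵀ + Q = [25 30; 30 42]
S = H·P̄·Hᵀ + R = [44 90; 90 227]
K = P̄·Hᵀ·S⁻¹ = [-15/472 -75/236; -717/944 -45/472]
x' − x̄ = [-435/118, -1323/236] = K·y
y = (KᵀK)⁻¹·Kᵀ·(x' − x̄) = [6, 11]
z = y + H·x̄ = [6, 11] + [-7, -12] = [-1, -1]

z = [-1, -1]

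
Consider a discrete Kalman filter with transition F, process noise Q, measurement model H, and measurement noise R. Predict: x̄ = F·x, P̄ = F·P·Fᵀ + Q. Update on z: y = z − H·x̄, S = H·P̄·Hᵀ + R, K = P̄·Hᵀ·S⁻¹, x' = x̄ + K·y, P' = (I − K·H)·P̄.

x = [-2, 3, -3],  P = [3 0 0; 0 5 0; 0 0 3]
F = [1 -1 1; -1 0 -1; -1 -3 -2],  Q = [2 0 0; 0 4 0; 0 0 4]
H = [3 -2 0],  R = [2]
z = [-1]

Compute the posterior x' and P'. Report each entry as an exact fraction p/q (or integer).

x' = [-5/7, -3/7, -1]
P' = [134/77 184/77 6; 184/77 866/231 9; 6 9 64]

x̄ = F·x = [-8, 5, -1]
P̄ = F·P·Fᵀ + Q = [13 -6 6; -6 10 9; 6 9 64]
y = z − H·x̄ = [33]
S = H·P̄·Hᵀ + R = [231]
K = P̄·Hᵀ·S⁻¹ = [17/77; -38/231; 0]
x' = x̄ + K·y = [-5/7, -3/7, -1]
P' = (I − K·H)·P̄ = [134/77 184/77 6; 184/77 866/231 9; 6 9 64]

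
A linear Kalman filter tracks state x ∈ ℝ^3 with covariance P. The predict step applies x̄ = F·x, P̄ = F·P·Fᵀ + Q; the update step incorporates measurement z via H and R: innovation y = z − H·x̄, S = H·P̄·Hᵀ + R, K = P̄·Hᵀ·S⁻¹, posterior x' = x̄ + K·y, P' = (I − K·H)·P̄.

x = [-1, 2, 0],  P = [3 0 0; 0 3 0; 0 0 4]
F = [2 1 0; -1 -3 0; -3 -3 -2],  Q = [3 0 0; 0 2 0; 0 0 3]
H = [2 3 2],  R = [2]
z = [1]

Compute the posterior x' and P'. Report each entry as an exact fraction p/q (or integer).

x̄ = F·x = [0, -5, -3]
P̄ = F·P·Fᵀ + Q = [18 -15 -27; -15 32 36; -27 36 73]
y = z − H·x̄ = [22]
S = H·P̄·Hᵀ + R = [690]
K = P̄·Hᵀ·S⁻¹ = [-21/230; 1/5; 20/69]
x' = x̄ + K·y = [-231/115, -3/5, 233/69]
P' = (I − K·H)·P̄ = [2817/230 -12/5 -201/23; -12/5 22/5 -4; -201/23 -4 1037/69]

x' = [-231/115, -3/5, 233/69]
P' = [2817/230 -12/5 -201/23; -12/5 22/5 -4; -201/23 -4 1037/69]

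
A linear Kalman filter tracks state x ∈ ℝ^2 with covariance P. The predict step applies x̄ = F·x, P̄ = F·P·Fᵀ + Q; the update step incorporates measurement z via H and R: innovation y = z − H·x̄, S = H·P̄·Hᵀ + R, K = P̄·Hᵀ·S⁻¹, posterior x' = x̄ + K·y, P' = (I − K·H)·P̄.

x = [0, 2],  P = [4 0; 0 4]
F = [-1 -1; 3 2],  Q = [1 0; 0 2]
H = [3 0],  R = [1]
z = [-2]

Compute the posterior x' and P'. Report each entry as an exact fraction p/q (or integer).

x̄ = F·x = [-2, 4]
P̄ = F·P·Fᵀ + Q = [9 -20; -20 54]
y = z − H·x̄ = [4]
S = H·P̄·Hᵀ + R = [82]
K = P̄·Hᵀ·S⁻¹ = [27/82; -30/41]
x' = x̄ + K·y = [-28/41, 44/41]
P' = (I − K·H)·P̄ = [9/82 -10/41; -10/41 414/41]

x' = [-28/41, 44/41]
P' = [9/82 -10/41; -10/41 414/41]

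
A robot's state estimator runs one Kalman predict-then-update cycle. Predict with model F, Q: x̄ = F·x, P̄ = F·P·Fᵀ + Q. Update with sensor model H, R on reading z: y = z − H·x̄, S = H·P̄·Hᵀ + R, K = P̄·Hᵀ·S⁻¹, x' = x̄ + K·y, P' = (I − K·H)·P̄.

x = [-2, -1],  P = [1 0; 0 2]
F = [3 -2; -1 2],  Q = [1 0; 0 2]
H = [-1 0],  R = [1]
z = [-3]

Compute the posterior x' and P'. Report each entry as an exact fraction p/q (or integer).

x' = [50/19, -77/19]
P' = [18/19 -11/19; -11/19 88/19]

x̄ = F·x = [-4, 0]
P̄ = F·P·Fᵀ + Q = [18 -11; -11 11]
y = z − H·x̄ = [-7]
S = H·P̄·Hᵀ + R = [19]
K = P̄·Hᵀ·S⁻¹ = [-18/19; 11/19]
x' = x̄ + K·y = [50/19, -77/19]
P' = (I − K·H)·P̄ = [18/19 -11/19; -11/19 88/19]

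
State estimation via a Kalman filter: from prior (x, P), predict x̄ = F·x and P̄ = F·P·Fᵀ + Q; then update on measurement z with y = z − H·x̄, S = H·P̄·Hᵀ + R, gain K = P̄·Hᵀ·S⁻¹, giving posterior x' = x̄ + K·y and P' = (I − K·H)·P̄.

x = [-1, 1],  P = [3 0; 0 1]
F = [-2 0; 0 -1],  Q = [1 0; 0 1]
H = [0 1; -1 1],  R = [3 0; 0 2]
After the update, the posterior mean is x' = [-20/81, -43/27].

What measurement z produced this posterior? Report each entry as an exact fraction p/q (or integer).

x̄ = F·x = [2, -1]
P̄ = F·P·Fᵀ + Q = [13 0; 0 2]
S = H·P̄·Hᵀ + R = [5 2; 2 17]
K = P̄·Hᵀ·S⁻¹ = [26/81 -65/81; 10/27 2/27]
x' − x̄ = [-182/81, -16/27] = K·y
y = (KᵀK)⁻¹·Kᵀ·(x' − x̄) = [-2, 2]
z = y + H·x̄ = [-2, 2] + [-1, -3] = [-3, -1]

z = [-3, -1]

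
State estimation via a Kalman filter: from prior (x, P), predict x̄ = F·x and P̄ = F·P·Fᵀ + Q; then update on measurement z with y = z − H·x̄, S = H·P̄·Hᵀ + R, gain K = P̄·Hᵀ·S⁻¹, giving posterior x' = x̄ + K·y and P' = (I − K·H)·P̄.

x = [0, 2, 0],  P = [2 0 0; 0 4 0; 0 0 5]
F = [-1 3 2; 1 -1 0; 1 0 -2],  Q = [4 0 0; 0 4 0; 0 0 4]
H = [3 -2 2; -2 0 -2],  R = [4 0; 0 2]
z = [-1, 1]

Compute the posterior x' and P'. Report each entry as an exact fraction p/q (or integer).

x' = [-661/3329, -219/3329, -821/3329]
P' = [37148/3329 14564/3329 -38188/3329; 14564/3329 9640/3329 -13720/3329; -38188/3329 -13720/3329 40744/3329]

x̄ = F·x = [6, -2, 0]
P̄ = F·P·Fᵀ + Q = [62 -14 -22; -14 10 2; -22 2 26]
y = z − H·x̄ = [-23, 13]
S = H·P̄·Hᵀ + R = [594 -304; -304 178]
K = P̄·Hᵀ·S⁻¹ = [1485/3329 1040/3329; -757/3329 -844/3329; -1409/3329 -2556/3329]
x' = x̄ + K·y = [-661/3329, -219/3329, -821/3329]
P' = (I − K·H)·P̄ = [37148/3329 14564/3329 -38188/3329; 14564/3329 9640/3329 -13720/3329; -38188/3329 -13720/3329 40744/3329]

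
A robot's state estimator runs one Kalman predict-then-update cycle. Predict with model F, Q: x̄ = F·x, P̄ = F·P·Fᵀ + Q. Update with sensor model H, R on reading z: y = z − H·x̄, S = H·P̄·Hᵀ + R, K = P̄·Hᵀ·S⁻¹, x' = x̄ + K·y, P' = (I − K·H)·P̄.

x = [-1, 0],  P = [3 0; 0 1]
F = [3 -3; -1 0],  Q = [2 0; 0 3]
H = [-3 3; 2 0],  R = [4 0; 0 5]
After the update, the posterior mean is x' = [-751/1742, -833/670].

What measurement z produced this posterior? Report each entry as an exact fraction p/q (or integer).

z = [-3, -2]

x̄ = F·x = [-3, 1]
P̄ = F·P·Fᵀ + Q = [38 -9; -9 6]
S = H·P̄·Hᵀ + R = [562 -282; -282 157]
K = P̄·Hᵀ·S⁻¹ = [-141/1742 295/871; 153/670 99/335]
x' − x̄ = [4475/1742, -1503/670] = K·y
y = (KᵀK)⁻¹·Kᵀ·(x' − x̄) = [-15, 4]
z = y + H·x̄ = [-15, 4] + [12, -6] = [-3, -2]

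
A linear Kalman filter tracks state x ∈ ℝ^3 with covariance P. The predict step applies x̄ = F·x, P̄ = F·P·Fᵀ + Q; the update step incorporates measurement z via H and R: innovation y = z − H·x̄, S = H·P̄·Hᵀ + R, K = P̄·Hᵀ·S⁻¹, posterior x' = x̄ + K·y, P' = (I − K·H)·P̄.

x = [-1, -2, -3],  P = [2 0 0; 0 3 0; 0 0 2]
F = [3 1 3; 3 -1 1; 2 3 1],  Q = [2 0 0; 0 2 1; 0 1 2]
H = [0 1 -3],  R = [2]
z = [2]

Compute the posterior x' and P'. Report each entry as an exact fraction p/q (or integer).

x̄ = F·x = [-14, -4, -11]
P̄ = F·P·Fᵀ + Q = [41 21 27; 21 25 6; 27 6 39]
y = z − H·x̄ = [-27]
S = H·P̄·Hᵀ + R = [342]
K = P̄·Hᵀ·S⁻¹ = [-10/57; 7/342; -37/114]
x' = x̄ + K·y = [-176/19, -173/38, -85/38]
P' = (I − K·H)·P̄ = [579/19 1267/57 143/19; 1267/57 8501/342 943/114; 143/19 943/114 113/38]

x' = [-176/19, -173/38, -85/38]
P' = [579/19 1267/57 143/19; 1267/57 8501/342 943/114; 143/19 943/114 113/38]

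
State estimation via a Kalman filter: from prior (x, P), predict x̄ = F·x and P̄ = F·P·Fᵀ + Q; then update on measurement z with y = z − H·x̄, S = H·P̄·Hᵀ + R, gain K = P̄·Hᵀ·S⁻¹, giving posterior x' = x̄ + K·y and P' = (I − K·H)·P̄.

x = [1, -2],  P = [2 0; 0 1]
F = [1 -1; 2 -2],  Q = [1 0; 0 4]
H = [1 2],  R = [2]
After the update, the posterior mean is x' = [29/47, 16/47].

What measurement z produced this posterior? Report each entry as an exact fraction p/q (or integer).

z = [1]

x̄ = F·x = [3, 6]
P̄ = F·P·Fᵀ + Q = [4 6; 6 16]
S = H·P̄·Hᵀ + R = [94]
K = P̄·Hᵀ·S⁻¹ = [8/47; 19/47]
x' − x̄ = [-112/47, -266/47] = K·y
y = (KᵀK)⁻¹·Kᵀ·(x' − x̄) = [-14]
z = y + H·x̄ = [-14] + [15] = [1]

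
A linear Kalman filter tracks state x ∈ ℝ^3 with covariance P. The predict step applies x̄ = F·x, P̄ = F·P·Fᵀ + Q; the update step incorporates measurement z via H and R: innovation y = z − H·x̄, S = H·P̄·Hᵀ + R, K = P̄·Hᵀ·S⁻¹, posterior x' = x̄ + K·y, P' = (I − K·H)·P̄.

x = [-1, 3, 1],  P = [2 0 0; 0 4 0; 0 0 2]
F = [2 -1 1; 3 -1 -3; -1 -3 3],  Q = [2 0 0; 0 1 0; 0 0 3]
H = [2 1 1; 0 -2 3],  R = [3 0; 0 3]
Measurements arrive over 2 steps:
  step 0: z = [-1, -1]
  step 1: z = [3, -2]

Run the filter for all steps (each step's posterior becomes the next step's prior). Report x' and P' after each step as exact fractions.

step 0: x' = [66166/61703, -115719/61703, -96506/61703], P' = [172828/61703 -180408/61703 -120890/61703; -180408/61703 257121/61703 159939/61703; -120890/61703 159939/61703 119464/61703]
step 1: x' = [-2879911/1024715267, 2269750490/1024715267, 789658644/1024715267], P' = [5820335183/4098861068 -1363305360/1024715267 -3652907197/4098861068; -1363305360/1024715267 2390243181/1024715267 1387340739/1024715267; -3652907197/4098861068 1387340739/1024715267 4492985375/4098861068]

step 0: x̄ = F·x = [-4, -9, -5]
step 0: P̄ = F·P·Fᵀ + Q = [16 10 14; 10 41 -12; 14 -12 59]
step 0: y = z − H·x̄ = [21, -4]
step 0: S = H·P̄·Hᵀ + R = [239 127; 127 842]
step 0: K = P̄·Hᵀ·S⁻¹ = [14786/61703 -618/61703; 18748/61703 -11475/61703; 12541/61703 12838/61703]
step 0: x' = x̄ + K·y = [66166/61703, -115719/61703, -96506/61703]
step 0: P' = (I − K·H)·P̄ = [172828/61703 -180408/61703 -120890/61703; -180408/61703 257121/61703 159939/61703; -120890/61703 159939/61703 119464/61703]
step 1: x̄ = F·x = [151545/61703, 603735/61703, -8527/61703]
step 1: P̄ = F·P·Fᵀ + Q = [1109497/61703 2520285/61703 122055/61703; 2520285/61703 7167554/61703 129921/61703; 122055/61703 129921/61703 511192/61703]
step 1: y = z − H·x̄ = [-713189/61703, 1109645/61703]
step 1: S = H·P̄·Hᵀ + R = [23131045/61703 -22020421/61703; -22020421/61703 31897001/61703]
step 1: K = P̄·Hᵀ·S⁻¹ = [844847243/4098861068 -17426237/4098861068; 350324400/1024715267 -206154715/1024715267; 912177979/4098861068 793410071/4098861068]
step 1: x' = x̄ + K·y = [-2879911/1024715267, 2269750490/1024715267, 789658644/1024715267]
step 1: P' = (I − K·H)·P̄ = [5820335183/4098861068 -1363305360/1024715267 -3652907197/4098861068; -1363305360/1024715267 2390243181/1024715267 1387340739/1024715267; -3652907197/4098861068 1387340739/1024715267 4492985375/4098861068]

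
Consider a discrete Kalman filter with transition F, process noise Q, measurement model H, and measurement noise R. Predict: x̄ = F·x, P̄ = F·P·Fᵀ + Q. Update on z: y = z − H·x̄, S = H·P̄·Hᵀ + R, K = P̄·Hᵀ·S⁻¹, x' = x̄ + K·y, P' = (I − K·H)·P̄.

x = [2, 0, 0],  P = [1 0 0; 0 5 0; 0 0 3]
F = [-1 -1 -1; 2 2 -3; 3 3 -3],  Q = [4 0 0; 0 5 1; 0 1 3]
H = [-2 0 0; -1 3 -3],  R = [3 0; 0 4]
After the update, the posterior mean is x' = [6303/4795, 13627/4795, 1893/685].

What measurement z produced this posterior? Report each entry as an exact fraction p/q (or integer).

z = [-3, -1]

x̄ = F·x = [-2, 4, 6]
P̄ = F·P·Fᵀ + Q = [13 -3 -9; -3 56 64; -9 64 84]
S = H·P̄·Hᵀ + R = [55 -10; -10 89]
K = P̄·Hᵀ·S⁻¹ = [-2264/4795 3/959; 324/4795 -219/959; 156/685 -75/137]
x' − x̄ = [15893/4795, -5553/4795, -2217/685] = K·y
y = (KᵀK)⁻¹·Kᵀ·(x' − x̄) = [-7, 3]
z = y + H·x̄ = [-7, 3] + [4, -4] = [-3, -1]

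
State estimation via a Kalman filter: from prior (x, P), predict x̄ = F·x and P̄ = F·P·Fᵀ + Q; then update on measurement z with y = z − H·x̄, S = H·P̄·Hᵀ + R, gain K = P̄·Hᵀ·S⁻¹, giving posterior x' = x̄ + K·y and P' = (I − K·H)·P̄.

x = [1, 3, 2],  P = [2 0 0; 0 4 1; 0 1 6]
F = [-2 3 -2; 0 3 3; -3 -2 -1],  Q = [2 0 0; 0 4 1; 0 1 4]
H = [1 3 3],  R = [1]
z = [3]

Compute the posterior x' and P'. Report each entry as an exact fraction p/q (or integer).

x̄ = F·x = [3, 15, -11]
P̄ = F·P·Fᵀ + Q = [58 3 1; 3 112 -50; 1 -50 48]
y = z − H·x̄ = [-12]
S = H·P̄·Hᵀ + R = [623]
K = P̄·Hᵀ·S⁻¹ = [10/89; 27/89; -5/623]
x' = x̄ + K·y = [147/89, 1011/89, -6793/623]
P' = (I − K·H)·P̄ = [4462/89 -1623/89 139/89; -1623/89 4865/89 -4315/89; 139/89 -4315/89 29879/623]

x' = [147/89, 1011/89, -6793/623]
P' = [4462/89 -1623/89 139/89; -1623/89 4865/89 -4315/89; 139/89 -4315/89 29879/623]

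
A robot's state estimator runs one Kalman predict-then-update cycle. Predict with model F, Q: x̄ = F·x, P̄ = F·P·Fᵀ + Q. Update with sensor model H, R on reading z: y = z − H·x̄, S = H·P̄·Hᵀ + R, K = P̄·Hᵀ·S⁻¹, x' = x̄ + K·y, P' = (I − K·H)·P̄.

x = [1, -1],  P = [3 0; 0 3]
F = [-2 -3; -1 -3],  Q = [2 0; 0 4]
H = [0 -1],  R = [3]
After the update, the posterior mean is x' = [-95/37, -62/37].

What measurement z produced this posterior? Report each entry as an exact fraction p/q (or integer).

z = [2]

x̄ = F·x = [1, 2]
P̄ = F·P·Fᵀ + Q = [41 33; 33 34]
S = H·P̄·Hᵀ + R = [37]
K = P̄·Hᵀ·S⁻¹ = [-33/37; -34/37]
x' − x̄ = [-132/37, -136/37] = K·y
y = (KᵀK)⁻¹·Kᵀ·(x' − x̄) = [4]
z = y + H·x̄ = [4] + [-2] = [2]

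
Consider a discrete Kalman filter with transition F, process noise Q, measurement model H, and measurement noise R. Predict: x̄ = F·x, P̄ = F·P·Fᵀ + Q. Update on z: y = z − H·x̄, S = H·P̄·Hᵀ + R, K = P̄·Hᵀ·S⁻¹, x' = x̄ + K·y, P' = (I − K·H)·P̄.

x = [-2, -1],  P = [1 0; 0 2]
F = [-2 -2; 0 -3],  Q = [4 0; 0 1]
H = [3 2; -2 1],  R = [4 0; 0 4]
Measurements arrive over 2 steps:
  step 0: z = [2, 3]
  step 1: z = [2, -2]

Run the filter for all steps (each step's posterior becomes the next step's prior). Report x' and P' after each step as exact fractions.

step 0: x̄ = F·x = [6, 3]
step 0: P̄ = F·P·Fᵀ + Q = [16 12; 12 19]
step 0: y = z − H·x̄ = [-22, 12]
step 0: S = H·P̄·Hᵀ + R = [368 -70; -70 39]
step 0: K = P̄·Hᵀ·S⁻¹ = [352/2363 -580/2363; 634/2363 835/2363]
step 0: x' = x̄ + K·y = [-526/2363, 3161/2363]
step 0: P' = (I − K·H)·P̄ = [864/2363 -592/2363; -592/2363 2156/2363]
step 1: x̄ = F·x = [-310/139, -9483/2363]
step 1: P̄ = F·P·Fᵀ + Q = [988/139 552/139; 552/139 21767/2363]
step 1: y = z − H·x̄ = [39502/2363, -5783/2363]
step 1: S = H·P̄·Hᵀ + R = [360292/2363 -66626/2363; -66626/2363 60867/2363]
step 1: K = P̄·Hᵀ·S⁻¹ = [274697/1850494 -217645/925247; 241384/925247 309811/925247]
step 1: x' = x̄ + K·y = [765184/925247, -436142/925247]
step 1: P' = (I − K·H)·P̄ = [327222/925247 -216136/925247; -216136/925247 806972/925247]

step 0: x' = [-526/2363, 3161/2363], P' = [864/2363 -592/2363; -592/2363 2156/2363]
step 1: x' = [765184/925247, -436142/925247], P' = [327222/925247 -216136/925247; -216136/925247 806972/925247]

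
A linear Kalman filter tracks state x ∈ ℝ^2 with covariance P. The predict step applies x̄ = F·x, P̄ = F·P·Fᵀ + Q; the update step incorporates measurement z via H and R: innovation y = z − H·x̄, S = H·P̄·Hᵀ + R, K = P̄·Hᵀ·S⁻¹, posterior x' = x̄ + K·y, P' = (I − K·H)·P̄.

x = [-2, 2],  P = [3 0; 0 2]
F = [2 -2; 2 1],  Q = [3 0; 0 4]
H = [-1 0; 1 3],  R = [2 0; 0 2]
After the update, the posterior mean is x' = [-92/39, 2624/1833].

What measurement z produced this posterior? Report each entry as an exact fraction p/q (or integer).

z = [2, 2]

x̄ = F·x = [-8, -2]
P̄ = F·P·Fᵀ + Q = [23 8; 8 18]
S = H·P̄·Hᵀ + R = [25 -47; -47 235]
K = P̄·Hᵀ·S⁻¹ = [-34/39 1/39; 11/39 587/1833]
x' − x̄ = [220/39, 6290/1833] = K·y
y = (KᵀK)⁻¹·Kᵀ·(x' − x̄) = [-6, 16]
z = y + H·x̄ = [-6, 16] + [8, -14] = [2, 2]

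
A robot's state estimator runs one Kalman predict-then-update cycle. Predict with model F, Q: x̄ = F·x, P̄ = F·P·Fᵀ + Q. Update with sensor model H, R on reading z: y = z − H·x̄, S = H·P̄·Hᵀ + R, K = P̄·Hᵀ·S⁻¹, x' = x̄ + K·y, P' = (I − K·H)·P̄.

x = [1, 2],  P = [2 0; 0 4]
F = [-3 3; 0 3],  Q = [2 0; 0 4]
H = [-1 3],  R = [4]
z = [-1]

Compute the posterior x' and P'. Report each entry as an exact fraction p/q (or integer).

x' = [-55/51, -10/17]
P' = [2180/51 248/17; 248/17 92/17]

x̄ = F·x = [3, 6]
P̄ = F·P·Fᵀ + Q = [56 36; 36 40]
y = z − H·x̄ = [-16]
S = H·P̄·Hᵀ + R = [204]
K = P̄·Hᵀ·S⁻¹ = [13/51; 7/17]
x' = x̄ + K·y = [-55/51, -10/17]
P' = (I − K·H)·P̄ = [2180/51 248/17; 248/17 92/17]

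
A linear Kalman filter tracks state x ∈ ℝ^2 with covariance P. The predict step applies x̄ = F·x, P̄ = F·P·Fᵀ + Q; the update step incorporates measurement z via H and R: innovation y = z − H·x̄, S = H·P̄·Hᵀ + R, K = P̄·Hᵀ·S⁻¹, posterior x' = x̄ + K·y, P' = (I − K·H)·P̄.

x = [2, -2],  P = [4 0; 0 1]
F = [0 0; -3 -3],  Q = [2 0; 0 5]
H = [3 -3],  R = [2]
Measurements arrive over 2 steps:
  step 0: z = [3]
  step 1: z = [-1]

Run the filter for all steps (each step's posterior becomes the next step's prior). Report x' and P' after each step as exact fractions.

step 0: x̄ = F·x = [0, 0]
step 0: P̄ = F·P·Fᵀ + Q = [2 0; 0 50]
step 0: y = z − H·x̄ = [3]
step 0: S = H·P̄·Hᵀ + R = [470]
step 0: K = P̄·Hᵀ·S⁻¹ = [3/235; -15/47]
step 0: x' = x̄ + K·y = [9/235, -45/47]
step 0: P' = (I − K·H)·P̄ = [452/235 90/47; 90/47 100/47]
step 1: x̄ = F·x = [0, 648/235]
step 1: P̄ = F·P·Fᵀ + Q = [2 0; 0 17843/235]
step 1: y = z − H·x̄ = [1709/235]
step 1: S = H·P̄·Hᵀ + R = [165287/235]
step 1: K = P̄·Hᵀ·S⁻¹ = [1410/165287; -53529/165287]
step 1: x' = x̄ + K·y = [10254/165287, 66489/165287]
step 1: P' = (I − K·H)·P̄ = [322114/165287 321174/165287; 321174/165287 356860/165287]

step 0: x' = [9/235, -45/47], P' = [452/235 90/47; 90/47 100/47]
step 1: x' = [10254/165287, 66489/165287], P' = [322114/165287 321174/165287; 321174/165287 356860/165287]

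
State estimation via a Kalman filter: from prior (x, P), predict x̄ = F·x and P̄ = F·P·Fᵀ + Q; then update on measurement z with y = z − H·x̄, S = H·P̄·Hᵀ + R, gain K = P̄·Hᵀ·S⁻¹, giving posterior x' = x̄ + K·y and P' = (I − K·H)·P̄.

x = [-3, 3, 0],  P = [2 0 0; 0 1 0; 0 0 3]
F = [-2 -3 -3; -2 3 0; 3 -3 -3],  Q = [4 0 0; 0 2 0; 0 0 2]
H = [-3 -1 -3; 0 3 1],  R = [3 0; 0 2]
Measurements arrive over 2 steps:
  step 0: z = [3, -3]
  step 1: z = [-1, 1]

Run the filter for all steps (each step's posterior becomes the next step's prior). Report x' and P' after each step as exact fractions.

step 0: x' = [52581/24698, 7905/24698, -81309/24698], P' = [1315907/123490 493011/123490 -1459737/123490; 493011/123490 224463/123490 -575481/123490; -1459737/123490 -575481/123490 1674667/123490]
step 1: x' = [10227213737/3525372751, 8731202315/7050745502, -20734832399/7050745502], P' = [18979479794/3525372751 6802841952/3525372751 -21107904228/3525372751; 6802841952/3525372751 7070961597/7050745502 -16716402159/7050745502; -21107904228/3525372751 -16716402159/7050745502 50103852461/7050745502]

step 0: x̄ = F·x = [-3, 15, -18]
step 0: P̄ = F·P·Fᵀ + Q = [48 -1 24; -1 19 -21; 24 -21 56]
step 0: y = z − H·x̄ = [-45, -30]
step 0: S = H·P̄·Hᵀ + R = [1258 -78; -78 103]
step 0: K = P̄·Hᵀ·S⁻¹ = [-20507/123490 4824/61745; 7649/123490 24477/61745; -23103/123490 -12944/61745]
step 0: x' = x̄ + K·y = [52581/24698, 7905/24698, -81309/24698]
step 0: P' = (I − K·H)·P̄ = [1315907/123490 493011/123490 -1459737/123490; 493011/123490 224463/123490 -575481/123490; -1459737/123490 -575481/123490 1674667/123490]
step 1: x̄ = F·x = [57525/12349, -81447/24698, 377955/24698]
step 1: P̄ = F·P·Fᵀ + Q = [445194/61745 -167816/61745 869124/61745; -167816/61745 1614643/123490 -6099537/123490; 869124/61745 -6099537/123490 36224723/123490]
step 1: y = z − H·x̄ = [686435/12349, -54458/12349]
step 1: S = H·P̄·Hᵀ + R = [164349281/61745 -27358392/61745; -27358392/61745 7203134/61745]
step 1: K = P̄·Hᵀ·S⁻¹ = [-139189550/3525372751 -349689186/3525372751; 376865528/3525372751 1124120658/3525372751; -1157954976/3525372751 -11338504/3525372751]
step 1: x' = x̄ + K·y = [10227213737/3525372751, 8731202315/7050745502, -20734832399/7050745502]
step 1: P' = (I − K·H)·P̄ = [18979479794/3525372751 6802841952/3525372751 -21107904228/3525372751; 6802841952/3525372751 7070961597/7050745502 -16716402159/7050745502; -21107904228/3525372751 -16716402159/7050745502 50103852461/7050745502]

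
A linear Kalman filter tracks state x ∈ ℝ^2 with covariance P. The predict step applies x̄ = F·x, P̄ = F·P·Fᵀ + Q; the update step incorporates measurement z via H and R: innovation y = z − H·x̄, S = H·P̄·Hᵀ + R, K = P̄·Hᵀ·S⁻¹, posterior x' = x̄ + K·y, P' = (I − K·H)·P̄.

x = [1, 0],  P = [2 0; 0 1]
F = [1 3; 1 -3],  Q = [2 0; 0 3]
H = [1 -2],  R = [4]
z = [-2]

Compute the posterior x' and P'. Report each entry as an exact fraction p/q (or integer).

x' = [74/101, 136/101]
P' = [584/101 238/101; 238/101 189/101]

x̄ = F·x = [1, 1]
P̄ = F·P·Fᵀ + Q = [13 -7; -7 14]
y = z − H·x̄ = [-1]
S = H·P̄·Hᵀ + R = [101]
K = P̄·Hᵀ·S⁻¹ = [27/101; -35/101]
x' = x̄ + K·y = [74/101, 136/101]
P' = (I − K·H)·P̄ = [584/101 238/101; 238/101 189/101]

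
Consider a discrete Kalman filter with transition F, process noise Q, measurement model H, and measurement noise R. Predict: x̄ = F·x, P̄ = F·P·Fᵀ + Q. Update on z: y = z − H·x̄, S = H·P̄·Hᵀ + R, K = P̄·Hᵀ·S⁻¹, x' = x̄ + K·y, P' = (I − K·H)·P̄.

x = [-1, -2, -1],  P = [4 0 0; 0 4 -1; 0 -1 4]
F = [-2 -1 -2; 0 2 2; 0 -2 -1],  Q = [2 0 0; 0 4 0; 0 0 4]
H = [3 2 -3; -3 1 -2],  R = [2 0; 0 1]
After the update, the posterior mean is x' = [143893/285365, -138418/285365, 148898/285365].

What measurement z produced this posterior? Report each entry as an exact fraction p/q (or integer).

x̄ = F·x = [6, -6, 5]
P̄ = F·P·Fᵀ + Q = [34 -18 11; -18 28 -18; 11 -18 20]
S = H·P̄·Hᵀ + R = [402 83; 83 727]
K = P̄·Hᵀ·S⁻¹ = [35777/285365 -59823/285365; 30918/285365 42788/285365; -38248/285365 -31353/285365]
x' − x̄ = [-1568297/285365, 1573772/285365, -1277927/285365] = K·y
y = (KᵀK)⁻¹·Kᵀ·(x' − x̄) = [8, 31]
z = y + H·x̄ = [8, 31] + [-9, -34] = [-1, -3]

z = [-1, -3]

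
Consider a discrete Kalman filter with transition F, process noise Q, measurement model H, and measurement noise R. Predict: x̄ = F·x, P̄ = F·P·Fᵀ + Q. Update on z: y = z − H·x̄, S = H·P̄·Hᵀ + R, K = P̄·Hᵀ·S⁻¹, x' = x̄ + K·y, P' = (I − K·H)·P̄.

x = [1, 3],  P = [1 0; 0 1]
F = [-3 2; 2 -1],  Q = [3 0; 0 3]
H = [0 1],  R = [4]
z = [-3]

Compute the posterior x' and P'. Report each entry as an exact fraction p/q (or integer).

x' = [13/3, -7/3]
P' = [32/3 -8/3; -8/3 8/3]

x̄ = F·x = [3, -1]
P̄ = F·P·Fᵀ + Q = [16 -8; -8 8]
y = z − H·x̄ = [-2]
S = H·P̄·Hᵀ + R = [12]
K = P̄·Hᵀ·S⁻¹ = [-2/3; 2/3]
x' = x̄ + K·y = [13/3, -7/3]
P' = (I − K·H)·P̄ = [32/3 -8/3; -8/3 8/3]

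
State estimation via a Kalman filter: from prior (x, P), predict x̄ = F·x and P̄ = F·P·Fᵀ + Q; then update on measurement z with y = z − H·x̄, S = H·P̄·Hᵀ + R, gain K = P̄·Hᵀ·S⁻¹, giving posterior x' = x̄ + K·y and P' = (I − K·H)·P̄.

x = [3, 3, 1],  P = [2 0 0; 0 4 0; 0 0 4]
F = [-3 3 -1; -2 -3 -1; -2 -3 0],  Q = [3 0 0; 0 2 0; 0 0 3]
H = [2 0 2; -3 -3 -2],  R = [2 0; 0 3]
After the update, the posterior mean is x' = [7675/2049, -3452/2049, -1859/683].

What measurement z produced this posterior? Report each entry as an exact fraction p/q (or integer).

z = [2, -1]

x̄ = F·x = [-1, -16, -15]
P̄ = F·P·Fᵀ + Q = [61 -20 -24; -20 50 44; -24 44 47]
S = H·P̄·Hᵀ + R = [242 -458; -458 1070]
K = P̄·Hᵀ·S⁻¹ = [22415/24588 7871/24588; -7541/12294 -5273/12294; -296/683 -225/683]
x' − x̄ = [9724/2049, 29332/2049, 8386/683] = K·y
y = (KᵀK)⁻¹·Kᵀ·(x' − x̄) = [34, -82]
z = y + H·x̄ = [34, -82] + [-32, 81] = [2, -1]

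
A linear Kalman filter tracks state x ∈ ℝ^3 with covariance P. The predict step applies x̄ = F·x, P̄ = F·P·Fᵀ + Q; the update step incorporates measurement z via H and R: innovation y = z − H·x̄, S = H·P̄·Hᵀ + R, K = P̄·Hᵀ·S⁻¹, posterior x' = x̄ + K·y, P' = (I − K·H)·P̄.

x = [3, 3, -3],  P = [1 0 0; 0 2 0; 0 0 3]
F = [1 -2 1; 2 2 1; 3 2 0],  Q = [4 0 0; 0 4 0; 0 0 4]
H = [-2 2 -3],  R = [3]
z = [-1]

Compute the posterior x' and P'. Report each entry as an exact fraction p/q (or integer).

x' = [-545/64, 295/32, 785/64]
P' = [1519/128 -169/64 -1215/128; -169/64 607/32 921/64; -1215/128 921/64 2063/128]

x̄ = F·x = [-6, 9, 15]
P̄ = F·P·Fᵀ + Q = [16 -3 -5; -3 19 14; -5 14 21]
y = z − H·x̄ = [14]
S = H·P̄·Hᵀ + R = [128]
K = P̄·Hᵀ·S⁻¹ = [-23/128; 1/64; -25/128]
x' = x̄ + K·y = [-545/64, 295/32, 785/64]
P' = (I − K·H)·P̄ = [1519/128 -169/64 -1215/128; -169/64 607/32 921/64; -1215/128 921/64 2063/128]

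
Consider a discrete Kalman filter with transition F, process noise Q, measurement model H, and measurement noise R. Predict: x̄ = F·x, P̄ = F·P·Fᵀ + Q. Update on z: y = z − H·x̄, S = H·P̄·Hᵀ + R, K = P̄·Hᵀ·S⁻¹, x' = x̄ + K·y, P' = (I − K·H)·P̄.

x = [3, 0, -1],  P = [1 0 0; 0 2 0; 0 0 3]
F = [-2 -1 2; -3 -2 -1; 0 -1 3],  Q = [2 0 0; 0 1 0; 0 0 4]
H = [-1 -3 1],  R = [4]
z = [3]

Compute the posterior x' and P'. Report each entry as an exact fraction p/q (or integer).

x' = [-34/5, -4/5, -29/5]
P' = [1264/65 44/65 1384/65; 44/65 69/65 179/65; 1384/65 179/65 1949/65]

x̄ = F·x = [-8, -8, -3]
P̄ = F·P·Fᵀ + Q = [20 4 20; 4 21 -5; 20 -5 33]
y = z − H·x̄ = [-26]
S = H·P̄·Hᵀ + R = [260]
K = P̄·Hᵀ·S⁻¹ = [-3/65; -18/65; 7/65]
x' = x̄ + K·y = [-34/5, -4/5, -29/5]
P' = (I − K·H)·P̄ = [1264/65 44/65 1384/65; 44/65 69/65 179/65; 1384/65 179/65 1949/65]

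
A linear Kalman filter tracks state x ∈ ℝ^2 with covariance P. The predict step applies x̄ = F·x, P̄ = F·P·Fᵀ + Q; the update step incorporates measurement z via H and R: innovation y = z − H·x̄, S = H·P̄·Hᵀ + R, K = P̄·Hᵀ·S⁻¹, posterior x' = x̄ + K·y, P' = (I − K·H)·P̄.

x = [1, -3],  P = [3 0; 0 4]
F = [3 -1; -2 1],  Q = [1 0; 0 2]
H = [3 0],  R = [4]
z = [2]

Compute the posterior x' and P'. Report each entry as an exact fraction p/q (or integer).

x̄ = F·x = [6, -5]
P̄ = F·P·Fᵀ + Q = [32 -22; -22 18]
y = z − H·x̄ = [-16]
S = H·P̄·Hᵀ + R = [292]
K = P̄·Hᵀ·S⁻¹ = [24/73; -33/146]
x' = x̄ + K·y = [54/73, -101/73]
P' = (I − K·H)·P̄ = [32/73 -22/73; -22/73 225/73]

x' = [54/73, -101/73]
P' = [32/73 -22/73; -22/73 225/73]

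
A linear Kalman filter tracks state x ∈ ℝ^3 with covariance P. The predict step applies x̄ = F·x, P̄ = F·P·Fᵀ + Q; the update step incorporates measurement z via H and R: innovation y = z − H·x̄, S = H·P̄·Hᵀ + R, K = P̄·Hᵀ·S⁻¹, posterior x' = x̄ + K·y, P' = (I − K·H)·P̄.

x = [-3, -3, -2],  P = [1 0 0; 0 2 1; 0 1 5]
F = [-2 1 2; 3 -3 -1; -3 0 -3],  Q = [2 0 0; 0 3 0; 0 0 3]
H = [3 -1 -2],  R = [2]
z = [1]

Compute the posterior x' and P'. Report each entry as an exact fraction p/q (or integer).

x' = [5327/1117, -3454/1117, 9195/1117]
P' = [3703/1117 -4111/1117 7431/1117; -4111/1117 20833/1117 -16425/1117; 7431/1117 -16425/1117 19569/1117]

x̄ = F·x = [-1, 2, 15]
P̄ = F·P·Fᵀ + Q = [32 -29 -27; -29 41 15; -27 15 57]
y = z − H·x̄ = [36]
S = H·P̄·Hᵀ + R = [1117]
K = P̄·Hᵀ·S⁻¹ = [179/1117; -158/1117; -210/1117]
x' = x̄ + K·y = [5327/1117, -3454/1117, 9195/1117]
P' = (I − K·H)·P̄ = [3703/1117 -4111/1117 7431/1117; -4111/1117 20833/1117 -16425/1117; 7431/1117 -16425/1117 19569/1117]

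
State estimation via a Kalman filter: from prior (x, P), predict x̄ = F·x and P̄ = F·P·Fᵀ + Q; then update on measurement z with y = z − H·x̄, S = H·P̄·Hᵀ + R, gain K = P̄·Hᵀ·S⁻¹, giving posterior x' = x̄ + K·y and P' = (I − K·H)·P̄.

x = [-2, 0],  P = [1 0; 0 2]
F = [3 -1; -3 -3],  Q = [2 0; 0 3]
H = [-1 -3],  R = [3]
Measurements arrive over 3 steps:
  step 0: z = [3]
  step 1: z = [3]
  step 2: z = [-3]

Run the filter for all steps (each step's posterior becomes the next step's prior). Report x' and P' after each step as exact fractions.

step 0: x' = [-417/67, 303/268], P' = [867/67 -288/67; -288/67 471/268]
step 1: x' = [10077/21142, -10305/10571], P' = [730032/10571 -501453/21142; -501453/21142 89493/10571]
step 2: x' = [9329565/1370386, -3458385/2740772], P' = [74972688/685193 -51533559/1370386; -51533559/1370386 72597045/5481544]

step 0: x̄ = F·x = [-6, 6]
step 0: P̄ = F·P·Fᵀ + Q = [13 -3; -3 30]
step 0: y = z − H·x̄ = [15]
step 0: S = H·P̄·Hᵀ + R = [268]
step 0: K = P̄·Hᵀ·S⁻¹ = [-1/67; -87/268]
step 0: x' = x̄ + K·y = [-417/67, 303/268]
step 0: P' = (I − K·H)·P̄ = [867/67 -288/67; -288/67 471/268]
step 1: x̄ = F·x = [-5307/268, 4095/268]
step 1: P̄ = F·P·Fᵀ + Q = [39131/268 -22887/268; -22887/268 15519/268]
step 1: y = z − H·x̄ = [3891/134]
step 1: S = H·P̄·Hᵀ + R = [10571/67]
step 1: K = P̄·Hᵀ·S⁻¹ = [14765/21142; -11835/21142]
step 1: x' = x̄ + K·y = [10077/21142, -10305/10571]
step 1: P' = (I − K·H)·P̄ = [730032/10571 -501453/21142; -501453/21142 89493/10571]
step 2: x̄ = F·x = [50841/21142, 31599/21142]
step 2: P̄ = F·P·Fᵀ + Q = [8185282/10571 -4797450/10571; -4797450/10571 2894361/10571]
step 2: y = z − H·x̄ = [1326/341]
step 2: S = H·P̄·Hᵀ + R = [5704/11]
step 2: K = P̄·Hᵀ·S⁻¹ = [50057/44206; -125343/176824]
step 2: x' = x̄ + K·y = [9329565/1370386, -3458385/2740772]
step 2: P' = (I − K·H)·P̄ = [74972688/685193 -51533559/1370386; -51533559/1370386 72597045/5481544]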